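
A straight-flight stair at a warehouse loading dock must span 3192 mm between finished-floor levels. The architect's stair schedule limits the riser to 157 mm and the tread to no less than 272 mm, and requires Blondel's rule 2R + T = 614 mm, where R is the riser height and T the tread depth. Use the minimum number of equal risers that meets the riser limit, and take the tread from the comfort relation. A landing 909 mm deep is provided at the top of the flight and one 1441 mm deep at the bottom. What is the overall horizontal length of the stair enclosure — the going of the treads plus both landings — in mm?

3192 / 157 = 20.33, so 21 risers are needed.
Riser R = 3192 / 21 = 152 mm, within the 157 mm limit.
T = 614 − 2·152 = 310 mm, which satisfies the 272 mm minimum.
Going = (21 − 1) × 310 = 6200 mm.
Enclosure = 6200 + 909 + 1441 = 8550 mm.

8550 mm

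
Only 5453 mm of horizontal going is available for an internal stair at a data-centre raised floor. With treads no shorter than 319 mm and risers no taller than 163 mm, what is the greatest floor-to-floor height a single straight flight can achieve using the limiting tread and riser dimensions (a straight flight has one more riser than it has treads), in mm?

5453 / 319 = 17.09, so 17 treads fit.
Risers = treads + 1 = 18.
Maximum height = 18 × 163 = 2934 mm.

2934 mm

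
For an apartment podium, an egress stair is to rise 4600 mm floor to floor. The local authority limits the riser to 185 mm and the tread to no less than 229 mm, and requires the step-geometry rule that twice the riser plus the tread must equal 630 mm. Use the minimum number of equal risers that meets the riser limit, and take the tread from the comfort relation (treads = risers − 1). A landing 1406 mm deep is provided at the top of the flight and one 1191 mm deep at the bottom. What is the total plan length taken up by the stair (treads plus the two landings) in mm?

8885 mm

At most 185 each: 4600/185 = 24.86, giving 25 risers.
Riser R = 4600 / 25 = 184 mm, within the 185 mm limit.
Tread T = 630 − 2 × 184 = 262 mm (≥ 229 mm).
25 risers give 24 treads; going = 24 × 262 = 6288 mm.
Enclosure = 6288 + 1406 + 1191 = 8885 mm.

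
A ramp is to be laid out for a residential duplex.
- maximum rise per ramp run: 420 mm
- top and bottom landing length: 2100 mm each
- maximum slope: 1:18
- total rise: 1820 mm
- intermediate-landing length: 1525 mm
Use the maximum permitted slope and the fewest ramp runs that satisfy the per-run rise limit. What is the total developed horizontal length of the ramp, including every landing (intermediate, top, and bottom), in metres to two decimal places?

43.06 m

1820 / 420 = 4.333 → round up to 5 ramp runs. That means 4 intermediate landings.
Ramp run (horizontal) at 1:18: 1820 × 18 = 32760 mm.
4 intermediate landings contribute 4 × 1525 = 6100 mm.
Top and bottom landings: 2 × 2100 = 4200 mm.
Total = 32760 + 6100 + 4200 = 43060 mm.
= 43.06 m.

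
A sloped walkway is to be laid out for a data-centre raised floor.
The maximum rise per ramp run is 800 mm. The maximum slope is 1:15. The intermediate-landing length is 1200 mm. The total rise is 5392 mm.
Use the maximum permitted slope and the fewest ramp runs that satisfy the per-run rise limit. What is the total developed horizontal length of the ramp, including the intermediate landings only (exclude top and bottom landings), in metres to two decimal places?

88.08 m

5392 / 800 = 6.740 → round up to 7 ramp runs. That means 6 intermediate landings.
Horizontal run for 5392 mm of rise at 1:15 is 5392 × 15 = 80880 mm.
Intermediate landings: 6 × 1200 = 7200 mm.
Developed length = 80880 + 7200 = 88080 mm.
= 88.08 m.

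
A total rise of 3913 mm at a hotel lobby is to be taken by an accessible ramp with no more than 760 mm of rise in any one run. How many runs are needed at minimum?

6 runs

3913 / 760 = 5.15, so 6 ramp runs are needed.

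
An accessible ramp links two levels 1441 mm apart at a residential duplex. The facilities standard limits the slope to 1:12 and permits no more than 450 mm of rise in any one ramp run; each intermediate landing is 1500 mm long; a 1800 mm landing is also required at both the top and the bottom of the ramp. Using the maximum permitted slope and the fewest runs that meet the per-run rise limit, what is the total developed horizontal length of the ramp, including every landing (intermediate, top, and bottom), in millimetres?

1441 / 450 = 3.202 → round up to 4 ramp runs. That means 3 intermediate landings.
Horizontal run for 1441 mm of rise at 1:12 is 1441 × 12 = 17292 mm.
Intermediate landings: 3 × 1500 = 4500 mm.
Top and bottom landings: 2 × 1800 = 3600 mm.
Total = 17292 + 4500 + 3600 = 25392 mm.

25392 mm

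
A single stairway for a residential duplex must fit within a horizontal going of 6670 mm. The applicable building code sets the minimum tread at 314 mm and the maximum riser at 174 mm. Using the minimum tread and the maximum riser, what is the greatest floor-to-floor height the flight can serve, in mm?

3828 mm

Treads that fit: ⌊6670 / 314⌋ = 21.
Risers = treads + 1 = 22.
Maximum height = 22 × 174 = 3828 mm.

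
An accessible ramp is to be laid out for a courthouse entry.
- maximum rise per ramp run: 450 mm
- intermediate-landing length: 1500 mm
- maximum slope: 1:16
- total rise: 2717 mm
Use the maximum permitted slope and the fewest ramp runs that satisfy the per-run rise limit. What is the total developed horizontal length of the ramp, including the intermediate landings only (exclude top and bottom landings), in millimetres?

2717 / 450 = 6.04, so 7 ramp runs are needed. That means 6 intermediate landings.
Horizontal run for 2717 mm of rise at 1:16 is 2717 × 16 = 43472 mm.
6 intermediate landings contribute 6 × 1500 = 9000 mm.
Total developed length = 43472 + 9000 = 52472 mm.

52472 mm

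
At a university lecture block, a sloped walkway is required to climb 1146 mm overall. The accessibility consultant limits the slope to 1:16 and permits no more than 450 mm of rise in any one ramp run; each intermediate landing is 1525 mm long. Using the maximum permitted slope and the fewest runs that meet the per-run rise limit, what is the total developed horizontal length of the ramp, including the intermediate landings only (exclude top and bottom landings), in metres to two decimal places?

1146 / 450 = 2.547 → round up to 3 ramp runs. That means 2 intermediate landings.
Ramp run (horizontal) at 1:16: 1146 × 16 = 18336 mm.
2 intermediate landings contribute 2 × 1525 = 3050 mm.
Total developed length = 18336 + 3050 = 21386 mm.
= 21.39 m.

21.39 m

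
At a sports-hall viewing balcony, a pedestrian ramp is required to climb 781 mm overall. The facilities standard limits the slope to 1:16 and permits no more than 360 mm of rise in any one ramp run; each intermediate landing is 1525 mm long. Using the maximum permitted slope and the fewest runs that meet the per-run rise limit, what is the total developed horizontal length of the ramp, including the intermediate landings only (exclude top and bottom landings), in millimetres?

15546 mm

⌈781/360⌉ = 3 ramp runs. That means 2 intermediate landings.
Ramp run (horizontal) at 1:16: 781 × 16 = 12496 mm.
Intermediate landings: 2 × 1525 = 3050 mm.
Total developed length = 12496 + 3050 = 15546 mm.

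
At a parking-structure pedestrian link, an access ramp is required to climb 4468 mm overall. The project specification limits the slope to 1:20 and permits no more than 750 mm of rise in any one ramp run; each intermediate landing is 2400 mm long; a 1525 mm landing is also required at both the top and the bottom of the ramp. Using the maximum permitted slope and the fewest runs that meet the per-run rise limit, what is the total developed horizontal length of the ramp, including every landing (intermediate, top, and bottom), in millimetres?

4468 / 750 = 5.96, so 6 ramp runs are needed. That means 5 intermediate landings.
Ramp run (horizontal) at 1:20: 4468 × 20 = 89360 mm.
5 intermediate landings contribute 5 × 2400 = 12000 mm.
Top and bottom landings: 2 × 1525 = 3050 mm.
Total = 89360 + 12000 + 3050 = 104410 mm.

104410 mm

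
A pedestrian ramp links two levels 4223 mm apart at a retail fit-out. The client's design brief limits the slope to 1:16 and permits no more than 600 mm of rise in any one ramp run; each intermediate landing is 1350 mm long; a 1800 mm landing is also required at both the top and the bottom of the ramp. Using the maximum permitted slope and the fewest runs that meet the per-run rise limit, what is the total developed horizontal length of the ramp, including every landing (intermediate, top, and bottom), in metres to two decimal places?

4223 / 600 = 7.04, so 8 ramp runs are needed. That means 7 intermediate landings.
Ramp run (horizontal) at 1:16: 4223 × 16 = 67568 mm.
Intermediate landings: 7 × 1350 = 9450 mm.
Top and bottom landings: 2 × 1800 = 3600 mm.
Total = 67568 + 9450 + 3600 = 80618 mm.
= 80.62 m.

80.62 m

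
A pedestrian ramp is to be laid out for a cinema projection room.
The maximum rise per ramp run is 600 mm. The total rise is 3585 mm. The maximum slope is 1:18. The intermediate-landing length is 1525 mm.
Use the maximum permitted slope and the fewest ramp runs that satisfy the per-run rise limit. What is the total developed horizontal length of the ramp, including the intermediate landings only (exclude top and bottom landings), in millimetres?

72155 mm

At most 600 each: 3585/600 = 5.97, giving 6 ramp runs. That means 5 intermediate landings.
Horizontal run for 3585 mm of rise at 1:18 is 3585 × 18 = 64530 mm.
Intermediate landings: 5 × 1525 = 7625 mm.
Developed length = 64530 + 7625 = 72155 mm.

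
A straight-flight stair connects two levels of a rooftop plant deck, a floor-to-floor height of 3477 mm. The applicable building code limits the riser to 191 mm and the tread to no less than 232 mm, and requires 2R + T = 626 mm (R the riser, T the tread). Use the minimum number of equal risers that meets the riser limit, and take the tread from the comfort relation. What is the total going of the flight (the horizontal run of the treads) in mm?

⌈3477/191⌉ = 19 risers.
Each riser is 3477/19 = 183 mm (≤ 191 mm).
T = 626 − 2·183 = 260 mm, which satisfies the 232 mm minimum.
19 risers give 18 treads; going = 18 × 260 = 4680 mm.

4680 mm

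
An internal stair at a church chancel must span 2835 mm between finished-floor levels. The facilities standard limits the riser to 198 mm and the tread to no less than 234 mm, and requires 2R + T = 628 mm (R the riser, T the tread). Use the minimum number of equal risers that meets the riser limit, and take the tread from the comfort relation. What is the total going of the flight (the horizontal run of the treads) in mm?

2835 / 198 = 14.318 → round up to 15 risers.
Each riser is 2835/15 = 189 mm (≤ 198 mm).
From 2R + T = 628: T = 628 − 378 = 250 mm.
15 risers give 14 treads; going = 14 × 250 = 3500 mm.

3500 mm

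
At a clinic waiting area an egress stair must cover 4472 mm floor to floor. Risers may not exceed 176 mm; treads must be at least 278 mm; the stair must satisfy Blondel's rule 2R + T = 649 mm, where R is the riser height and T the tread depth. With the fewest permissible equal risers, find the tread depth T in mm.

⌈4472/176⌉ = 26 risers.
Each riser is 4472/26 = 172 mm (≤ 176 mm).
T = 649 − 2·172 = 305 mm, which satisfies the 278 mm minimum.

305 mm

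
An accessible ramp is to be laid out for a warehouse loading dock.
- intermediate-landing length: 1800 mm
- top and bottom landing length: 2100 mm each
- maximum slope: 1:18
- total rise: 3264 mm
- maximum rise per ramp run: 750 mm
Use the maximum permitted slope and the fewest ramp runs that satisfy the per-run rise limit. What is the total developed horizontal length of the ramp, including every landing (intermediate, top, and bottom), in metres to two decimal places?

70.15 m

3264 / 750 = 4.35, so 5 ramp runs are needed. That means 4 intermediate landings.
Horizontal run for 3264 mm of rise at 1:18 is 3264 × 18 = 58752 mm.
4 intermediate landings contribute 4 × 1800 = 7200 mm.
Top and bottom landings: 2 × 2100 = 4200 mm.
Total = 58752 + 7200 + 4200 = 70152 mm.
= 70.15 m.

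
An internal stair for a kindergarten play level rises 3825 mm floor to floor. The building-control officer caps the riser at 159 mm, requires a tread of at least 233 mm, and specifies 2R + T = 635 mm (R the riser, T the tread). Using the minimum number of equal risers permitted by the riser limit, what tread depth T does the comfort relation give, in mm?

⌈3825/159⌉ = 25 risers.
R = 3825 ÷ 25 = 153 mm.
From 2R + T = 635: T = 635 − 306 = 329 mm.

329 mm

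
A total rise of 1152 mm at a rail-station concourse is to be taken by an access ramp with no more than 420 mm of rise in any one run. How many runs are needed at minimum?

3 runs

1152 / 420 = 2.74, so 3 ramp runs are needed.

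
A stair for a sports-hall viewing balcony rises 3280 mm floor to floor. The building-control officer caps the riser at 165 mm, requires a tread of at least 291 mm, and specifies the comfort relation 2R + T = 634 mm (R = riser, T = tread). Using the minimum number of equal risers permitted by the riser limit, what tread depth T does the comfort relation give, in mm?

306 mm

At most 165 each: 3280/165 = 19.88, giving 20 risers.
R = 3280 ÷ 20 = 164 mm.
From 2R + T = 634: T = 634 − 328 = 306 mm.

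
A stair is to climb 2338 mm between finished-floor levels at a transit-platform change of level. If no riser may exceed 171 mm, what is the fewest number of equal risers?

14 risers

2338 / 171 = 13.673 → round up to 14 risers.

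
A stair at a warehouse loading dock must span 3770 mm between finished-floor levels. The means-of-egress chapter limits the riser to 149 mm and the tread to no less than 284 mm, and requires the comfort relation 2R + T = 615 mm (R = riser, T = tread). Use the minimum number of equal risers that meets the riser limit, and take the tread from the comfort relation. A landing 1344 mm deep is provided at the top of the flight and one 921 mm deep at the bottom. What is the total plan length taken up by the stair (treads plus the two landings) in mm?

10390 mm

⌈3770/149⌉ = 26 risers.
R = 3770 ÷ 26 = 145 mm.
T = 615 − 2·145 = 325 mm, which satisfies the 284 mm minimum.
Going = (26 − 1) × 325 = 8125 mm.
Enclosure = 8125 + 1344 + 921 = 10390 mm.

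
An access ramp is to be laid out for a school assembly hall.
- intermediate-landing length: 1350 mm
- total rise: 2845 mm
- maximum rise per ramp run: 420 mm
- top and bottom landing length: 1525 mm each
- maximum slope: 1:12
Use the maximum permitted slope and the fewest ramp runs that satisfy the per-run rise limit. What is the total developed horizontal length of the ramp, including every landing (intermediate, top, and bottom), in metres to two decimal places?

At most 420 each: 2845/420 = 6.77, giving 7 ramp runs. That means 6 intermediate landings.
Ramp run (horizontal) at 1:12: 2845 × 12 = 34140 mm.
6 intermediate landings contribute 6 × 1350 = 8100 mm.
Top and bottom landings: 2 × 1525 = 3050 mm.
Total = 34140 + 8100 + 3050 = 45290 mm.
= 45.29 m.

45.29 m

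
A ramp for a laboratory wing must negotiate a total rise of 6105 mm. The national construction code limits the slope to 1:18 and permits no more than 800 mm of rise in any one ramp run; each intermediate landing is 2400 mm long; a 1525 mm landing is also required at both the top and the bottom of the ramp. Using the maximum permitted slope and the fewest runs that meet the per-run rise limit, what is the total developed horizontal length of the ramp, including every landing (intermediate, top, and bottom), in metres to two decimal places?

At most 800 each: 6105/800 = 7.63, giving 8 ramp runs. That means 7 intermediate landings.
Ramp run (horizontal) at 1:18: 6105 × 18 = 109890 mm.
Intermediate landings: 7 × 2400 = 16800 mm.
Top and bottom landings: 2 × 1525 = 3050 mm.
Total = 109890 + 16800 + 3050 = 129740 mm.
= 129.74 m.

129.74 m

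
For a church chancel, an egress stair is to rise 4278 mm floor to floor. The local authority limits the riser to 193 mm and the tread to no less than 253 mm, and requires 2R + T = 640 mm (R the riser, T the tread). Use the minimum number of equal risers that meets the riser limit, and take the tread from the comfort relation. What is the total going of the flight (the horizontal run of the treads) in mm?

5896 mm

4278 / 193 = 22.17, so 23 risers are needed.
Riser R = 4278 / 23 = 186 mm, within the 193 mm limit.
From 2R + T = 640: T = 640 − 372 = 268 mm.
Treads = 23 − 1 = 22; going = 22 × 268 = 5896 mm.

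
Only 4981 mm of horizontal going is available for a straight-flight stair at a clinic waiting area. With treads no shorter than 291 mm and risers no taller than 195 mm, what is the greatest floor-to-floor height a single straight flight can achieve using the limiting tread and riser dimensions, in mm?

3510 mm

Treads that fit: ⌊4981 / 291⌋ = 17.
Risers = treads + 1 = 18.
Maximum height = 18 × 195 = 3510 mm.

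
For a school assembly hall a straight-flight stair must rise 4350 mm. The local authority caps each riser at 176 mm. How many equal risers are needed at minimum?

4350 / 176 = 24.72, so 25 risers are needed.

25 risers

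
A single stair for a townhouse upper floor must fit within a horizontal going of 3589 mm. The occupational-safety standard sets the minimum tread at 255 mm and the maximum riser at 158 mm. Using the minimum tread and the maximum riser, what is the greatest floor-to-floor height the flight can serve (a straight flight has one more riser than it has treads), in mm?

Treads that fit: ⌊3589 / 255⌋ = 14.
Risers = treads + 1 = 15.
Maximum height = 15 × 158 = 2370 mm.

2370 mm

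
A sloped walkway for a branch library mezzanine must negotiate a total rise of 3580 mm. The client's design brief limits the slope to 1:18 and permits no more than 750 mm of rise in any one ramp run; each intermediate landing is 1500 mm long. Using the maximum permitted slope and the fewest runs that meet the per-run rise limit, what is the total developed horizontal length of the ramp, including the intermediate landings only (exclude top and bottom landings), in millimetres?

70440 mm

3580 / 750 = 4.773 → round up to 5 ramp runs. That means 4 intermediate landings.
Horizontal run for 3580 mm of rise at 1:18 is 3580 × 18 = 64440 mm.
Intermediate landings: 4 × 1500 = 6000 mm.
Developed length = 64440 + 6000 = 70440 mm.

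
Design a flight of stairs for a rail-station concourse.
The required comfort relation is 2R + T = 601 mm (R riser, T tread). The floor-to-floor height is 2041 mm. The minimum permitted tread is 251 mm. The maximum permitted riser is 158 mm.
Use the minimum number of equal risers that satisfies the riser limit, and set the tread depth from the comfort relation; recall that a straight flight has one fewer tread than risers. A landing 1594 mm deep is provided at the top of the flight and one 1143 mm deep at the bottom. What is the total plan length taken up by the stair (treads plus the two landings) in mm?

2041 / 158 = 12.92, so 13 risers are needed.
Each riser is 2041/13 = 157 mm (≤ 158 mm).
T = 601 − 2·157 = 287 mm, which satisfies the 251 mm minimum.
Treads = 13 − 1 = 12; going = 12 × 287 = 3444 mm.
Enclosure = 3444 + 1594 + 1143 = 6181 mm.

6181 mm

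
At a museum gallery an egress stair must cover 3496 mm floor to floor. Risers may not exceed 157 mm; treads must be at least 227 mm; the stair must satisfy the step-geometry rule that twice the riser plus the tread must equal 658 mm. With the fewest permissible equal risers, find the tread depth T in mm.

At most 157 each: 3496/157 = 22.27, giving 23 risers.
Riser R = 3496 / 23 = 152 mm, within the 157 mm limit.
From 2R + T = 658: T = 658 − 304 = 354 mm.

354 mm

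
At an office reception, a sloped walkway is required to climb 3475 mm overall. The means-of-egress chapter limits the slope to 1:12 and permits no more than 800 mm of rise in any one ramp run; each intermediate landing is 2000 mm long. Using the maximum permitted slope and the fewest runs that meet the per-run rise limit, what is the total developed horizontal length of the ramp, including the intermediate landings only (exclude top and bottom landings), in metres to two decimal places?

⌈3475/800⌉ = 5 ramp runs. That means 4 intermediate landings.
Ramp run (horizontal) at 1:12: 3475 × 12 = 41700 mm.
Intermediate landings: 4 × 2000 = 8000 mm.
Developed length = 41700 + 8000 = 49700 mm.
= 49.70 m.

49.70 m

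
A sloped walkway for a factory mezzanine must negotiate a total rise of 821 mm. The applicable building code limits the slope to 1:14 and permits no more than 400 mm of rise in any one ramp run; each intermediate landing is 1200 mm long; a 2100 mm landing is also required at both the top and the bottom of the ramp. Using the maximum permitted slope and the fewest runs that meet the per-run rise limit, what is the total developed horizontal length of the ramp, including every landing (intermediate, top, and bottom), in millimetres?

18094 mm

821 / 400 = 2.05, so 3 ramp runs are needed. That means 2 intermediate landings.
Ramp run (horizontal) at 1:14: 821 × 14 = 11494 mm.
Intermediate landings: 2 × 1200 = 2400 mm.
Top and bottom landings: 2 × 2100 = 4200 mm.
Total = 11494 + 2400 + 4200 = 18094 mm.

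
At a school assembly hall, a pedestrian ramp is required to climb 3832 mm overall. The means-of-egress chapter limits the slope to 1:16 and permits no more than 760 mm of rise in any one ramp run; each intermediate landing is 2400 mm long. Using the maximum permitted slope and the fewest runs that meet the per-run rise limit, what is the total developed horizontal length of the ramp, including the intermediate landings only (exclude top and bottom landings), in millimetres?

73312 mm

3832 / 760 = 5.042 → round up to 6 ramp runs. That means 5 intermediate landings.
Ramp run (horizontal) at 1:16: 3832 × 16 = 61312 mm.
Intermediate landings: 5 × 2400 = 12000 mm.
Total developed length = 61312 + 12000 = 73312 mm.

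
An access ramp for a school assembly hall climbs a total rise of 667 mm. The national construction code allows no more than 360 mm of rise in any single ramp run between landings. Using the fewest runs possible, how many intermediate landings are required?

667 / 360 = 1.85, so 2 ramp runs are needed.
2 runs are separated by 1 intermediate landings.

1 intermediate landings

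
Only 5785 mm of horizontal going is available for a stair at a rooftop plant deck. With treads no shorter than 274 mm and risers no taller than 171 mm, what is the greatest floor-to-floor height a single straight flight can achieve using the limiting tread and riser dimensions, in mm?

3762 mm

5785 / 274 = 21.11, so 21 treads fit.
Risers = treads + 1 = 22.
Maximum height = 22 × 171 = 3762 mm.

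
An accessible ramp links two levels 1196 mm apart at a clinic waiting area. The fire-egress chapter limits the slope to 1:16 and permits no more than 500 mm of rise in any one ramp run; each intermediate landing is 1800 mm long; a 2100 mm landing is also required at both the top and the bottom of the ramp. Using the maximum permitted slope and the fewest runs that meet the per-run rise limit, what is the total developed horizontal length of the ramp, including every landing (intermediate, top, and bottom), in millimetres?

1196 / 500 = 2.392 → round up to 3 ramp runs. That means 2 intermediate landings.
Ramp run (horizontal) at 1:16: 1196 × 16 = 19136 mm.
2 intermediate landings contribute 2 × 1800 = 3600 mm.
Top and bottom landings: 2 × 2100 = 4200 mm.
Total = 19136 + 3600 + 4200 = 26936 mm.

26936 mm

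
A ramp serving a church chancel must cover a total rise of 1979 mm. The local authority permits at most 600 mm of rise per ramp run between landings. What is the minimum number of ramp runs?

1979 / 600 = 3.30, so 4 ramp runs are needed.

4 runs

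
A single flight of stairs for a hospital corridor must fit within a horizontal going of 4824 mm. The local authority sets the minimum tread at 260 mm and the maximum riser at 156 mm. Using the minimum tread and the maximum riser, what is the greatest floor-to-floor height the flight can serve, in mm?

2964 mm

4824 / 260 = 18.55, so 18 treads fit.
Risers = treads + 1 = 19.
Maximum height = 19 × 156 = 2964 mm.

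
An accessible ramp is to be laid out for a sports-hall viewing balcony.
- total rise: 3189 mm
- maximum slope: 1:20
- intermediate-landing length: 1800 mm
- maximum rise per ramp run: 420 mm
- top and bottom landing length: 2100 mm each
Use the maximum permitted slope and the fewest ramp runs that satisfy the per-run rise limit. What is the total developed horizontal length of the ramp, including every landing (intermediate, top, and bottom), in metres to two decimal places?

80.58 m

3189 / 420 = 7.59, so 8 ramp runs are needed. That means 7 intermediate landings.
Horizontal run for 3189 mm of rise at 1:20 is 3189 × 20 = 63780 mm.
Intermediate landings: 7 × 1800 = 12600 mm.
Top and bottom landings: 2 × 2100 = 4200 mm.
Total = 63780 + 12600 + 4200 = 80580 mm.
= 80.58 m.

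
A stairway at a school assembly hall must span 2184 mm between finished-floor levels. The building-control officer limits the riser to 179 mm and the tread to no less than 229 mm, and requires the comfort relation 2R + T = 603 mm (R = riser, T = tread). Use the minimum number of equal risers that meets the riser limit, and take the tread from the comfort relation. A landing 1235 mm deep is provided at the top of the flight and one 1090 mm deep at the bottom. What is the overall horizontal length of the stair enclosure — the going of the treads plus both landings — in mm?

At most 179 each: 2184/179 = 12.20, giving 13 risers.
Each riser is 2184/13 = 168 mm (≤ 179 mm).
T = 603 − 2·168 = 267 mm, which satisfies the 229 mm minimum.
Going = (13 − 1) × 267 = 3204 mm.
Add landings: 3204 + 1235 + 1090 = 5529 mm.

5529 mm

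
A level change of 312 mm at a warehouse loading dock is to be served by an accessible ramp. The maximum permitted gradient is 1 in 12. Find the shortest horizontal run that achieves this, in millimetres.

3744 mm

At 1:12 the run is 12 × 312 = 3744 mm.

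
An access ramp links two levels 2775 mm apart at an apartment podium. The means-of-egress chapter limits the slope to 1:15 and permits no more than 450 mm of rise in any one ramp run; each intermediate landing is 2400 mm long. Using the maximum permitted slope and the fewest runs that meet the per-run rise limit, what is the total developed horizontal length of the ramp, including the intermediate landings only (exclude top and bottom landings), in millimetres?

56025 mm

2775 / 450 = 6.167 → round up to 7 ramp runs. That means 6 intermediate landings.
Horizontal run for 2775 mm of rise at 1:15 is 2775 × 15 = 41625 mm.
Intermediate landings: 6 × 2400 = 14400 mm.
Developed length = 41625 + 14400 = 56025 mm.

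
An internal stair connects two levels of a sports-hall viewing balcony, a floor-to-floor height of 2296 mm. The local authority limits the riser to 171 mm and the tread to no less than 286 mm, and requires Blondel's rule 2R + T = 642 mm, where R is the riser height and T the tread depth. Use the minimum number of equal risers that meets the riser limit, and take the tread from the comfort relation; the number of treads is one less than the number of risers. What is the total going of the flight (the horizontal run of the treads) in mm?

4082 mm

2296 / 171 = 13.43, so 14 risers are needed.
R = 2296 ÷ 14 = 164 mm.
T = 642 − 2·164 = 314 mm, which satisfies the 286 mm minimum.
Treads = 14 − 1 = 13; going = 13 × 314 = 4082 mm.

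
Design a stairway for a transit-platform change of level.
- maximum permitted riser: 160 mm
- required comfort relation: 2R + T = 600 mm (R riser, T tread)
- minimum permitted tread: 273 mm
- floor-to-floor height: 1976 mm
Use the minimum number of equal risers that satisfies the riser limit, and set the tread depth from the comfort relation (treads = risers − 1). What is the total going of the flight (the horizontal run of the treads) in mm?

1976 / 160 = 12.350 → round up to 13 risers.
R = 1976 ÷ 13 = 152 mm.
Tread T = 600 − 2 × 152 = 296 mm (≥ 273 mm).
Going = (13 − 1) × 296 = 3552 mm.

3552 mm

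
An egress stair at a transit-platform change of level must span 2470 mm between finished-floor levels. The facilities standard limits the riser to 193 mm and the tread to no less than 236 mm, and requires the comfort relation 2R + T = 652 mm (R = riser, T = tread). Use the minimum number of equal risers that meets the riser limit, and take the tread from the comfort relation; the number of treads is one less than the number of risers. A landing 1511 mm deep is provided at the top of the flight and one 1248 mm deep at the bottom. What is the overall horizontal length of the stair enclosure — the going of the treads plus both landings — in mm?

⌈2470/193⌉ = 13 risers.
Riser R = 2470 / 13 = 190 mm, within the 193 mm limit.
From 2R + T = 652: T = 652 − 380 = 272 mm.
Going = (13 − 1) × 272 = 3264 mm.
Enclosure = 3264 + 1511 + 1248 = 6023 mm.

6023 mm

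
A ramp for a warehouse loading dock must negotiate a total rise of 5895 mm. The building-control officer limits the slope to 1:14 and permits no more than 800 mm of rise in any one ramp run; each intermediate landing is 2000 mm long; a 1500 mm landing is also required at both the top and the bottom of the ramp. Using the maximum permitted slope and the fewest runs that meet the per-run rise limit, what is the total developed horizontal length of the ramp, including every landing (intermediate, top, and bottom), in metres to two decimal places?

At most 800 each: 5895/800 = 7.37, giving 8 ramp runs. That means 7 intermediate landings.
Horizontal run for 5895 mm of rise at 1:14 is 5895 × 14 = 82530 mm.
7 intermediate landings contribute 7 × 2000 = 14000 mm.
Top and bottom landings: 2 × 1500 = 3000 mm.
Total = 82530 + 14000 + 3000 = 99530 mm.
= 99.53 m.

99.53 m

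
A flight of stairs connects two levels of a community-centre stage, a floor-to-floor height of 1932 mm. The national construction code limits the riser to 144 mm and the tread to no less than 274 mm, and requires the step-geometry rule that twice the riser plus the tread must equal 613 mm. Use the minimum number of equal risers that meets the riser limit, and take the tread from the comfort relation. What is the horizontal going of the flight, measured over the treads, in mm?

At most 144 each: 1932/144 = 13.42, giving 14 risers.
Riser R = 1932 / 14 = 138 mm, within the 144 mm limit.
T = 613 − 2·138 = 337 mm, which satisfies the 274 mm minimum.
14 risers give 13 treads; going = 13 × 337 = 4381 mm.

4381 mm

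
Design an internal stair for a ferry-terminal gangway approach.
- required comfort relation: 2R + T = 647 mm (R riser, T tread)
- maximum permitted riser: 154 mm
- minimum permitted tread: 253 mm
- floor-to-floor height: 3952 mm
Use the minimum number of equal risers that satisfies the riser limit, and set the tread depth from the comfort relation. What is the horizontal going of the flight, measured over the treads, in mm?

8575 mm

At most 154 each: 3952/154 = 25.66, giving 26 risers.
Each riser is 3952/26 = 152 mm (≤ 154 mm).
T = 647 − 2·152 = 343 mm, which satisfies the 253 mm minimum.
Going = (26 − 1) × 343 = 8575 mm.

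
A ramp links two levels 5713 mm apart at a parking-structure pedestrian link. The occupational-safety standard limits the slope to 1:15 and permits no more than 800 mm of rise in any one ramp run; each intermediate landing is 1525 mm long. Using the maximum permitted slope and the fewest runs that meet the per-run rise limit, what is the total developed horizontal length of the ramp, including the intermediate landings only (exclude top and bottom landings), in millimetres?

At most 800 each: 5713/800 = 7.14, giving 8 ramp runs. That means 7 intermediate landings.
Horizontal run for 5713 mm of rise at 1:15 is 5713 × 15 = 85695 mm.
Intermediate landings: 7 × 1525 = 10675 mm.
Total developed length = 85695 + 10675 = 96370 mm.

96370 mm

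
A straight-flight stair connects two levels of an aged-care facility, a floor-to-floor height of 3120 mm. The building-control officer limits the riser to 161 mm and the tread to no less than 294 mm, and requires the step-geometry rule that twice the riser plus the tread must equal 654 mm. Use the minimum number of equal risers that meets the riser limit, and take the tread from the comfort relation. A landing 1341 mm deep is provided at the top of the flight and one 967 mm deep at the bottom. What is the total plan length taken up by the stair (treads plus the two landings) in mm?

⌈3120/161⌉ = 20 risers.
Riser R = 3120 / 20 = 156 mm, within the 161 mm limit.
Tread T = 654 − 2 × 156 = 342 mm (≥ 294 mm).
20 risers give 19 treads; going = 19 × 342 = 6498 mm.
Enclosure = 6498 + 1341 + 967 = 8806 mm.

8806 mm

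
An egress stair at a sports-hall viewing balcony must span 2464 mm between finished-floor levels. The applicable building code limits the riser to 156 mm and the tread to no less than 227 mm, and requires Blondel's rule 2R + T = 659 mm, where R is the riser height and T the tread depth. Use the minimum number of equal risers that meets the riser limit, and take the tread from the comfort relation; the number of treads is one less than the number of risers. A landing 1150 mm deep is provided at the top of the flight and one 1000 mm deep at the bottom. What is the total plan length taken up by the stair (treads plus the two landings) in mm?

⌈2464/156⌉ = 16 risers.
Each riser is 2464/16 = 154 mm (≤ 156 mm).
Tread T = 659 − 2 × 154 = 351 mm (≥ 227 mm).
Going = (16 − 1) × 351 = 5265 mm.
Add landings: 5265 + 1150 + 1000 = 7415 mm.

7415 mm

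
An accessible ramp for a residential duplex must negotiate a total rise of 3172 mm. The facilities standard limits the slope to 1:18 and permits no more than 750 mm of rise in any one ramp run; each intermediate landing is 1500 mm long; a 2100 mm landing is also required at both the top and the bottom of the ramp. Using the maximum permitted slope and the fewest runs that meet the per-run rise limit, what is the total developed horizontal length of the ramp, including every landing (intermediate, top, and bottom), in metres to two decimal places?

67.30 m

⌈3172/750⌉ = 5 ramp runs. That means 4 intermediate landings.
Horizontal run for 3172 mm of rise at 1:18 is 3172 × 18 = 57096 mm.
4 intermediate landings contribute 4 × 1500 = 6000 mm.
Top and bottom landings: 2 × 2100 = 4200 mm.
Total = 57096 + 6000 + 4200 = 67296 mm.
= 67.30 m.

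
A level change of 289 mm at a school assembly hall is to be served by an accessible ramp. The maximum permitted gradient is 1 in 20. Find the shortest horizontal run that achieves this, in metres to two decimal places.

5.78 m

At 1:20 the run is 20 × 289 = 5780 mm.
5780 mm = 5.78 m.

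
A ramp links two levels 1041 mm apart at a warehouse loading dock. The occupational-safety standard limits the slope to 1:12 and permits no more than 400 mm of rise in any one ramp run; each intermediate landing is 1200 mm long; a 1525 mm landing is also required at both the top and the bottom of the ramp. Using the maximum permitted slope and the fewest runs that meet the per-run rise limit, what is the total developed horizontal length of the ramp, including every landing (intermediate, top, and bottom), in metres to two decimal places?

17.94 m

At most 400 each: 1041/400 = 2.60, giving 3 ramp runs. That means 2 intermediate landings.
Horizontal run for 1041 mm of rise at 1:12 is 1041 × 12 = 12492 mm.
Intermediate landings: 2 × 1200 = 2400 mm.
Top and bottom landings: 2 × 1525 = 3050 mm.
Total = 12492 + 2400 + 3050 = 17942 mm.
= 17.94 m.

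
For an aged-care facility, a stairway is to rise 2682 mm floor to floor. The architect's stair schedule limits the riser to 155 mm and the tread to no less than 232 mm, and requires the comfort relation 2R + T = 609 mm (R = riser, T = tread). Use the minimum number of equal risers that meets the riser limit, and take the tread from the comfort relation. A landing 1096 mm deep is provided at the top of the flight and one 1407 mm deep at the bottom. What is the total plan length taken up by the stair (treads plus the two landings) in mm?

7790 mm

⌈2682/155⌉ = 18 risers.
Riser R = 2682 / 18 = 149 mm, within the 155 mm limit.
T = 609 − 2·149 = 311 mm, which satisfies the 232 mm minimum.
18 risers give 17 treads; going = 17 × 311 = 5287 mm.
Enclosure = 5287 + 1096 + 1407 = 7790 mm.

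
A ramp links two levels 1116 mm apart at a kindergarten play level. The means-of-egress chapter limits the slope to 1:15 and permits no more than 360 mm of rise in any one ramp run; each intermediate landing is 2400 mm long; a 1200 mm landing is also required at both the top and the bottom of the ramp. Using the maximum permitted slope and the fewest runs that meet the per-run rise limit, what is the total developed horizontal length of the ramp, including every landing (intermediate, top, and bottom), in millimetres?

26340 mm

At most 360 each: 1116/360 = 3.10, giving 4 ramp runs. That means 3 intermediate landings.
Horizontal run for 1116 mm of rise at 1:15 is 1116 × 15 = 16740 mm.
3 intermediate landings contribute 3 × 2400 = 7200 mm.
Top and bottom landings: 2 × 1200 = 2400 mm.
Total = 16740 + 7200 + 2400 = 26340 mm.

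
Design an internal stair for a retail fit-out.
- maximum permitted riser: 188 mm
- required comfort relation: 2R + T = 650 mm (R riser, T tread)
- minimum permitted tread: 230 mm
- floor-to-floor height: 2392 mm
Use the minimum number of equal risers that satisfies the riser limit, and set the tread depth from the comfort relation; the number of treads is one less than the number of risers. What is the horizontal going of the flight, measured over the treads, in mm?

3384 mm

2392 / 188 = 12.723 → round up to 13 risers.
Each riser is 2392/13 = 184 mm (≤ 188 mm).
T = 650 − 2·184 = 282 mm, which satisfies the 230 mm minimum.
13 risers give 12 treads; going = 12 × 282 = 3384 mm.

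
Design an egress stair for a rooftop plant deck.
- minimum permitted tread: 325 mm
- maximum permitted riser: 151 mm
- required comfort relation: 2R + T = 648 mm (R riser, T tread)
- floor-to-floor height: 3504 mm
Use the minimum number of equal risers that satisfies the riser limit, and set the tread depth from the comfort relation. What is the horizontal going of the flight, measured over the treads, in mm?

8188 mm

3504 / 151 = 23.205 → round up to 24 risers.
Riser R = 3504 / 24 = 146 mm, within the 151 mm limit.
T = 648 − 2·146 = 356 mm, which satisfies the 325 mm minimum.
24 risers give 23 treads; going = 23 × 356 = 8188 mm.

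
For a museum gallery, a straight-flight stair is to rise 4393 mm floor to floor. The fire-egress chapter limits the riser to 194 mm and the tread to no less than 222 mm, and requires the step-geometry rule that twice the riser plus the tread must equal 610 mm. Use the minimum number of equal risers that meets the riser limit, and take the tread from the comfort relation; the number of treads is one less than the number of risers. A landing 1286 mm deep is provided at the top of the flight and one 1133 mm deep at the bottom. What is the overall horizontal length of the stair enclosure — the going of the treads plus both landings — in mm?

7435 mm

4393 / 194 = 22.64, so 23 risers are needed.
R = 4393 ÷ 23 = 191 mm.
Tread T = 610 − 2 × 191 = 228 mm (≥ 222 mm).
23 risers give 22 treads; going = 22 × 228 = 5016 mm.
Enclosure = 5016 + 1286 + 1133 = 7435 mm.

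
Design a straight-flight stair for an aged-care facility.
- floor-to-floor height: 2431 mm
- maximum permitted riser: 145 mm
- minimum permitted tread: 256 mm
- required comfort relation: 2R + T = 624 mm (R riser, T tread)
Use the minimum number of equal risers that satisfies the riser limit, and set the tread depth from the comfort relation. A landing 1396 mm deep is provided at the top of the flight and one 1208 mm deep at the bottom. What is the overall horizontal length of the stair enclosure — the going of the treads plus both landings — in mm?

8012 mm

2431 / 145 = 16.77, so 17 risers are needed.
R = 2431 ÷ 17 = 143 mm.
T = 624 − 2·143 = 338 mm, which satisfies the 256 mm minimum.
Going = (17 − 1) × 338 = 5408 mm.
Add landings: 5408 + 1396 + 1208 = 8012 mm.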